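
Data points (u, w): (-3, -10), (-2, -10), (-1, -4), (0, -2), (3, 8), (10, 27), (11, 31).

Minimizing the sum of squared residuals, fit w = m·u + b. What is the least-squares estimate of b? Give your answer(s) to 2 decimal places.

Sums needed: Σu·u = 244, Σu = 18, Σ1 = 7.
For Mᵀw: Σu·w = 689, Σw = 40.
det = 244·7 − 18² = 1384.
m = (689·7 − 18·40)/1384 = 4103/1384; b = (244·40 − 18·689)/1384 = -1321/692.

b = -1.91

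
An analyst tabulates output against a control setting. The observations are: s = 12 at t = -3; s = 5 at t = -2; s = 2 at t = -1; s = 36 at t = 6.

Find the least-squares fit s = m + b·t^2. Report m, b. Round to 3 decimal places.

m = 1.746, b = 0.960

The normal system XᵀX·[m, b]ᵀ = Xᵀs is [[4, 50]; [50, 1394]]·[m, b]ᵀ = [55, 1426]ᵀ.
Δ = 4·1394 − 50² = 3076.
m = (55·1394 − 50·1426)/3076 = 2685/1538; b = (4·1426 − 50·55)/3076 = 1477/1538.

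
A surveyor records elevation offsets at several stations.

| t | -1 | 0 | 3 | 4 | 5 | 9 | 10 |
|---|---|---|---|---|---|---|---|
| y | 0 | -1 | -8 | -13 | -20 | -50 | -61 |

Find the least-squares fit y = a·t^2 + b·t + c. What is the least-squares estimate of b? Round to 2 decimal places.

b = -1.24

The normal system AᵀA·[a, b, c]ᵀ = Aᵀy is [[17524, 1944, 232]; [1944, 232, 30]; [232, 30, 7]]·[a, b, c]ᵀ = [-10930, -1236, -153]ᵀ.
Solving the 3×3 system (Gaussian elimination) gives a = -48035/100842, b = -41567/33614, c = -38834/50421.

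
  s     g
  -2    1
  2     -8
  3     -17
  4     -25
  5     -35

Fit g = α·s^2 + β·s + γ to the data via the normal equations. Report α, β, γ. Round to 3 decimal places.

α = -0.898, β = -2.514, γ = -0.347

Sums needed: Σs^2·s^2 = 994, Σs^2·s = 216, Σs^2 = 58, Σs·s = 58, Σs = 12, Σ1 = 5.
Right-hand side: Σs^2·g = -1456, Σs·g = -344, Σg = -84.
Normal equations: [[994, 216, 58]; [216, 58, 12]; [58, 12, 5]]·[α, β, γ]ᵀ = [-1456, -344, -84]ᵀ.
Solving the 3×3 system (Gaussian elimination) gives α = -3908/4351, β = -10940/4351, γ = -1508/4351.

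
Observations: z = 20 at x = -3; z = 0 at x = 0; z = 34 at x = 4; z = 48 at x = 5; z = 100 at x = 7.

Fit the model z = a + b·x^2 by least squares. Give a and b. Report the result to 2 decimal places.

a = 0.53, b = 2.01

From the data, Σ1 = 5, Σx^2 = 99, Σx^2·x^2 = 3363.
Right-hand side: Σz = 202, Σx^2·z = 6824.
Normal equations: [[5, 99]; [99, 3363]]·[a, b]ᵀ = [202, 6824]ᵀ.
Determinant 5·3363 − 99² = 7014.
a = (202·3363 − 99·6824)/7014 = 625/1169; b = (5·6824 − 99·202)/7014 = 7061/3507.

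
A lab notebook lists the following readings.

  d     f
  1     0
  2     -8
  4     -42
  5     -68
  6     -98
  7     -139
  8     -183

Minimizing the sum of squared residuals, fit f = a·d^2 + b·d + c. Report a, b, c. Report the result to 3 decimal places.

a = -3.092, b = 1.737, c = 1.080

The normal equations are: 8691·a + 1269·b + 195·c = -24455;  1269·a + 195·b + 33·c = -3549;  195·a + 33·b + 7·c = -538.
Solving the 3×3 system (Gaussian elimination) gives a = -11167/3612, b = 2091/1204, c = 325/301.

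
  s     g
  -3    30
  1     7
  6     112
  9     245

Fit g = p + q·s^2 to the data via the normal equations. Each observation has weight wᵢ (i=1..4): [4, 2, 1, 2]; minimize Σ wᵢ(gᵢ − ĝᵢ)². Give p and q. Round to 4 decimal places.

The normal equations are: 9·p + 236·q = 736;  236·p + 14744·q = 44816.
det = 9·14744 − 236² = 77000.
p = (736·14744 − 236·44816)/77000 = 34376/9625; q = (9·44816 − 236·736)/77000 = 28706/9625.

p = 3.5715, q = 2.9824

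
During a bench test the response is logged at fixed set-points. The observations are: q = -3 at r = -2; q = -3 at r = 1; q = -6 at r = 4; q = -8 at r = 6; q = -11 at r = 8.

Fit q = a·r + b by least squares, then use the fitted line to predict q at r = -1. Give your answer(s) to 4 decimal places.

The normal system AᵀA·[a, b]ᵀ = Aᵀq is [[121, 17]; [17, 5]]·[a, b]ᵀ = [-157, -31]ᵀ.
Determinant 121·5 − 17² = 316.
a = ((-157)·5 − 17·(-31))/316 = -129/158; b = (121·(-31) − 17·(-157))/316 = -541/158.
At r = -1: q̂ = (-129/158)·(-1) + (-541/158)·(1) = -206/79.

q̂ = -2.6076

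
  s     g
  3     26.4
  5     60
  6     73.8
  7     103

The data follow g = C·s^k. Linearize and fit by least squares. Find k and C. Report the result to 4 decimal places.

k = 1.5688, C = 4.7019

Taking logs, ln g = k·ln s + ln C, so regress ln g on ln s.
XᵀX = [[10.7942, 6.4457]; [6.4457, 4]], rhs = [26.9115, 16.3038]ᵀ  (here Σln s = 6.4457, Σ(ln s)² = 10.7942, Σln g = 16.3038, Σln s·ln g = 26.9115).
Solving (det = 1.6295): k = 1.56878, ln C = 1.54797, so C = exp(1.54797) = 4.70192.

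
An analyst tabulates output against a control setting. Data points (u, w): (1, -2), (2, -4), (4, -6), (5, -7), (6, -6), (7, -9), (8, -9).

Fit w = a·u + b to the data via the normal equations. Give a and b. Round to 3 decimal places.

Entries of MᵀM: Σu·u = 195, Σu = 33, Σ1 = 7.
Moment sums: Σu·w = -240, Σw = -43.
Determinant 195·7 − 33² = 276.
a = ((-240)·7 − 33·(-43))/276 = -87/92; b = (195·(-43) − 33·(-240))/276 = -155/92.

a = -0.946, b = -1.685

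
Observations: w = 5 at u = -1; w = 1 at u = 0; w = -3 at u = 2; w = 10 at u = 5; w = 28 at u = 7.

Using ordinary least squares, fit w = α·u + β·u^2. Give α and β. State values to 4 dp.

The normal system MᵀM·[α, β]ᵀ = Mᵀw is [[79, 475]; [475, 3043]]·[α, β]ᵀ = [235, 1615]ᵀ.
Determinant 79·3043 − 475² = 14772.
α = (235·3043 − 475·1615)/14772 = -4335/1231; β = (79·1615 − 475·235)/14772 = 1330/1231.

α = -3.5215, β = 1.0804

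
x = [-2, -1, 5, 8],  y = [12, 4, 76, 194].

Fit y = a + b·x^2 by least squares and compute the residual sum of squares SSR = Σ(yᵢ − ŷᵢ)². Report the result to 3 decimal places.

SSR = 0.577

From the data, Σ1 = 4, Σx^2 = 94, Σx^2·x^2 = 4738.
For Mᵀy: Σy = 286, Σx^2·y = 14368.
So MᵀM·[a, b]ᵀ = Mᵀy: [[4, 94]; [94, 4738]]·[a, b]ᵀ = [286, 14368]ᵀ.
det = 4·4738 − 94² = 10116.
a = (286·4738 − 94·14368)/10116 = 373/843; b = (4·14368 − 94·286)/10116 = 2549/843.
Residuals: -151/281, 150/281, -10/281, 11/281; SSR = 162/281.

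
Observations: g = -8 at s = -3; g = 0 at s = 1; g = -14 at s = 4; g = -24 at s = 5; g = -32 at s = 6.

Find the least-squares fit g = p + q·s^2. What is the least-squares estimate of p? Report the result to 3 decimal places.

Entries of XᵀX: Σ1 = 5, Σs^2 = 87, Σs^2·s^2 = 2259.
For Xᵀg: Σg = -78, Σs^2·g = -2048.
XᵀX·[p, q]ᵀ = Xᵀg becomes [[5, 87]; [87, 2259]]·[p, q]ᵀ = [-78, -2048]ᵀ.
Determinant 5·2259 − 87² = 3726.
p = ((-78)·2259 − 87·(-2048))/3726 = 329/621; q = (5·(-2048) − 87·(-78))/3726 = -1727/1863.

p = 0.530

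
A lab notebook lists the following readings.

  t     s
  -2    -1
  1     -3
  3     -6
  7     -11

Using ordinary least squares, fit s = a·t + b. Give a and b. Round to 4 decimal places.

The normal system MᵀM·[a, b]ᵀ = Mᵀs is [[63, 9]; [9, 4]]·[a, b]ᵀ = [-96, -21]ᵀ.
Determinant 63·4 − 9² = 171.
a = ((-96)·4 − 9·(-21))/171 = -65/57; b = (63·(-21) − 9·(-96))/171 = -51/19.

a = -1.1404, b = -2.6842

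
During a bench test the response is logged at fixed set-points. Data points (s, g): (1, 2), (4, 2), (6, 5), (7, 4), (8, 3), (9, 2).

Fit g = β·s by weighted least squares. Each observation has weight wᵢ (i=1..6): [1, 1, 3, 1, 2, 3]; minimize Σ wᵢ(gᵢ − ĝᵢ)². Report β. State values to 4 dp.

Normal-equation sums: Σwᵢ·s·s = 545.
And Σwᵢ·s·g = 230.
Normal equations: [[545]]·[β]ᵀ = [230]ᵀ.
Hence β = 230 / 545 ≈ 0.422018.

β = 0.4220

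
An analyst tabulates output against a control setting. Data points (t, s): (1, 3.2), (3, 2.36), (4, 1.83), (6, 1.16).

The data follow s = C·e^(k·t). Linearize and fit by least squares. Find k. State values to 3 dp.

k = -0.205

Let Y = ln s. Fitting Y = k·t + ln C by least squares:
Σt = 14.0000, Σ(t)² = 62.0000, Σln s = 2.7745, Σt·ln s = 7.0469.
Normal system: [[62.0000, 14.0000]; [14.0000, 4]]·[k, ln C]ᵀ = [7.0469, 2.7745]ᵀ.
Δ = 62.0000·4 − (14.0000)² = 52.0000; k = (7.0469·4 − 14.0000·2.7745)/52.0000 = -0.20492, ln C = (62.0000·2.7745 − 14.0000·7.0469)/52.0000 = 1.41087.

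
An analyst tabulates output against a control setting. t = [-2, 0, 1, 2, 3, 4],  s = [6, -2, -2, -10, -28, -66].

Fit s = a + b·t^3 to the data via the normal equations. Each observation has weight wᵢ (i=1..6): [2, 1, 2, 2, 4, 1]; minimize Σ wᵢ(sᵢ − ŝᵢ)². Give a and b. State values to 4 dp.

a = -1.5703, b = -0.9952

The normal system AᵀWA·[a, b]ᵀ = AᵀWs is [[12, 174]; [174, 7270]]·[a, b]ᵀ = [-192, -7508]ᵀ.
Δ = 12·7270 − 174² = 56964.
a = ((-192)·7270 − 174·(-7508))/56964 = -7454/4747; b = (12·(-7508) − 174·(-192))/56964 = -4724/4747.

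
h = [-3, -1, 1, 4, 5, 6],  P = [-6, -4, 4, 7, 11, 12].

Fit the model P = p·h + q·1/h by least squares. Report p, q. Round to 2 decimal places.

p = 1.92, q = 1.97

Normal-equation sums: Σh·h = 88, Σh·1/h = 6, Σ1/h·1/h = 8069/3600.
Right-hand side: Σh·P = 181, Σ1/h·P = 319/20.
AᵀA·[p, q]ᵀ = AᵀP becomes [[88, 6]; [6, 8069/3600]]·[p, q]ᵀ = [181, 319/20]ᵀ.
Eliminating q: (8069/3600)·(row 1) − 6·(row 2) gives (72559/450)·p = (8069/3600)·181 − 6·(319/20) = 1115969/3600, so p = 1115969/580472.
Then q = ((319/20) − 6·(1115969/580472))/(8069/3600) = 142920/72559.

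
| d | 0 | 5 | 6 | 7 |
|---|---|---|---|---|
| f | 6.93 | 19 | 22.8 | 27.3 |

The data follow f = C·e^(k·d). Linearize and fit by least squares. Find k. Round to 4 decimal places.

k = 0.1972

Let Y = ln f. Fitting Y = k·d + ln C by least squares:
AᵀA = [[110.0000, 18.0000]; [18.0000, 4]], rhs = [56.6310, 11.3139]ᵀ  (here Σd = 18.0000, Σ(d)² = 110.0000, Σln f = 11.3139, Σd·ln f = 56.6310).
Δ = 110.0000·4 − (18.0000)² = 116.0000; k = (56.6310·4 − 18.0000·11.3139)/116.0000 = 0.19718, ln C = (110.0000·11.3139 − 18.0000·56.6310)/116.0000 = 1.94118.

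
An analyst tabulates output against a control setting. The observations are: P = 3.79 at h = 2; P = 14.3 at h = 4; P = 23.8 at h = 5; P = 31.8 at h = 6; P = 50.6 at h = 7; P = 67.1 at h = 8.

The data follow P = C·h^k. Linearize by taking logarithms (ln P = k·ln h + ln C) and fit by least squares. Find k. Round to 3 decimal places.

k = 2.063

Taking logs, ln P = k·ln h + ln C, so regress ln P on ln h.
AᵀA = [[16.3136, 9.5060]; [9.5060, 6]], rhs = [32.2935, 18.7519]ᵀ  (here Σln h = 9.5060, Σ(ln h)² = 16.3136, Σln P = 18.7519, Σln h·ln P = 32.2935).
Solving (det = 7.5177): k = 2.06255, ln C = -0.14245.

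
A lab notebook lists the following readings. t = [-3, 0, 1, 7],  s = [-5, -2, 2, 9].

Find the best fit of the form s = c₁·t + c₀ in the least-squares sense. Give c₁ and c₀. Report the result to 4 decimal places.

MᵀM·[c₁, c₀]ᵀ = Mᵀs reads: 59·c₁ + 5·c₀ = 80;  5·c₁ + 4·c₀ = 4.
(Σt·t = 59, Σt = 5, Σ1 = 4, Σt·s = 80, Σs = 4.)
Determinant 59·4 − 5² = 211.
c₁ = (80·4 − 5·4)/211 = 300/211; c₀ = (59·4 − 5·80)/211 = -164/211.

c₁ = 1.4218, c₀ = -0.7773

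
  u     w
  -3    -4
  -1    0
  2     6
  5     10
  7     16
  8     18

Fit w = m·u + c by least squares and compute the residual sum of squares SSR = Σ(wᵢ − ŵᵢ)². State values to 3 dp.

SSR = 3.170

With design matrix X, XᵀX = [[152, 18]; [18, 6]] and Xᵀw = [330, 46]ᵀ.
Eliminating c: 6·(row 1) − 18·(row 2) gives 588·m = 6·330 − 18·46 = 1152, so m = 96/49.
Then c = (46 − 18·(96/49))/6 = 263/147.
Residuals: 13/147, 25/147, 43/147, -233/147, 73/147, 79/147; SSR = 466/147.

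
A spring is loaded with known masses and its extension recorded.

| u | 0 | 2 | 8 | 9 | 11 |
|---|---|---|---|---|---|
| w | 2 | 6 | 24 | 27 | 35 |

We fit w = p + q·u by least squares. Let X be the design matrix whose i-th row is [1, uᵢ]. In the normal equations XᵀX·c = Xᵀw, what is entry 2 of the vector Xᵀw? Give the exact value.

832

Entry 2 ↔ basis u, so (Xᵀw)_{2} = Σᵢ (u)·wᵢ = (0)·(2) + (2)·(6) + (8)·(24) + (9)·(27) + (11)·(35) = 832.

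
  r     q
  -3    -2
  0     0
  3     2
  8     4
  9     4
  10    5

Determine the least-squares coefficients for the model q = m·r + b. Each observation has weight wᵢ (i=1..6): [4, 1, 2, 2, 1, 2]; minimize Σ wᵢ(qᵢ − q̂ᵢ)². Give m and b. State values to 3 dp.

AᵀWA·[m, b]ᵀ = AᵀWq reads: 463·m + 39·b = 236;  39·m + 12·b = 18.
Δ = 463·12 − 39² = 4035.
m = (236·12 − 39·18)/4035 = 142/269; b = (463·18 − 39·236)/4035 = -58/269.

m = 0.528, b = -0.216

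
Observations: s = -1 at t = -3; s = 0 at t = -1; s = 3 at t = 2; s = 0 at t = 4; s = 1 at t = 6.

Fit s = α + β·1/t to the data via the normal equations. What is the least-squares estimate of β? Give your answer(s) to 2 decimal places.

From the data, Σ1 = 5, Σ1/t = -5/12, Σ1/t·1/t = 209/144.
Moment sums: Σs = 3, Σ1/t·s = 2.
So AᵀA·[α, β]ᵀ = Aᵀs: [[5, -5/12]; [-5/12, 209/144]]·[α, β]ᵀ = [3, 2]ᵀ.
Determinant 5·(209/144) − (-5/12)² = 85/12.
α = (3·(209/144) − (-5/12)·2)/(85/12) = 249/340; β = (5·2 − (-5/12)·3)/(85/12) = 27/17.

β = 1.59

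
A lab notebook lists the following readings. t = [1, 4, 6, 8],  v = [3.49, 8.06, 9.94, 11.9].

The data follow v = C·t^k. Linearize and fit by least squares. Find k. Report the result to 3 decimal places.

k = 0.589

Taking logs, ln v = k·ln t + ln C, so regress ln v on ln t.
Σln t = 5.2575, Σ(ln t)² = 9.4563, Σln v = 8.1099, Σln t·ln v = 12.1578.
Equations: 9.4563·k + 5.2575·ln C = 12.1578;  5.2575·k + 4·ln C = 8.1099.
Slope k = (n·Σln t·ln v − Σln t·Σln v)/(n·Σ(ln t)² − (Σln t)²) = (4·12.1578 − 5.2575·8.1099)/10.1839 = 0.58851; ln C = (Σln v − k·Σln t)/n = 1.25396.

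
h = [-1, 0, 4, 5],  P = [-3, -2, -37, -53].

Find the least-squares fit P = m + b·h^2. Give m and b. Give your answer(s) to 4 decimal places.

Entries of AᵀA: Σ1 = 4, Σh^2 = 42, Σh^2·h^2 = 882.
Moment sums: ΣP = -95, Σh^2·P = -1920.
So AᵀA·[m, b]ᵀ = AᵀP: [[4, 42]; [42, 882]]·[m, b]ᵀ = [-95, -1920]ᵀ.
Δ = 4·882 − 42² = 1764.
m = ((-95)·882 − 42·(-1920))/1764 = -25/14; b = (4·(-1920) − 42·(-95))/1764 = -205/98.

m = -1.7857, b = -2.0918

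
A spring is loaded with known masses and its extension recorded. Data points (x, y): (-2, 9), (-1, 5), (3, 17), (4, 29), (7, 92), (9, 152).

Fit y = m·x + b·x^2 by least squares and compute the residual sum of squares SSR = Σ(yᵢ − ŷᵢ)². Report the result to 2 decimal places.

Setting ∂/∂m … = 0 gives: 160·m + 1154·b = 2156;  1154·m + 9316·b = 17478.
(Σx·x = 160, Σx·x^2 = 1154, Σx^2·x^2 = 9316, Σx·y = 2156, Σx^2·y = 17478.)
Eliminating b: 9316·(row 1) − 1154·(row 2) gives 158844·m = 9316·2156 − 1154·17478 = -84316, so m = -21079/39711.
Then b = (17478 − 1154·(-21079/39711))/9316 = 77114/39711.
Residuals: 6785/39711, 33454/13237, 14766/13237, 2111/39711, 3197/5673, -6817/13237; SSR = 327476/39711.

SSR = 8.25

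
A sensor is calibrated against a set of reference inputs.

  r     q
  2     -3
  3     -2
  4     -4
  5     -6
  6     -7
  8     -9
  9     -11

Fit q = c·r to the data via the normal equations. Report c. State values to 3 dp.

AᵀA·[c]ᵀ = Aᵀq reads: 235·c = -271.
Hence c = -271 / 235 ≈ -1.15319.

c = -1.153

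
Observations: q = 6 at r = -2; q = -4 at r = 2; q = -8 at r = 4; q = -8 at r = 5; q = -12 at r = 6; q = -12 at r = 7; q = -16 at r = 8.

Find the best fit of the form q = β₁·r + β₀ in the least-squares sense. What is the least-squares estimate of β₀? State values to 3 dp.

Setting ∂/∂β₁ … = 0 gives: 198·β₁ + 30·β₀ = -376;  30·β₁ + 7·β₀ = -54.
Δ = 198·7 − 30² = 486.
β₁ = ((-376)·7 − 30·(-54))/486 = -506/243; β₀ = (198·(-54) − 30·(-376))/486 = 98/81.

β₀ = 1.210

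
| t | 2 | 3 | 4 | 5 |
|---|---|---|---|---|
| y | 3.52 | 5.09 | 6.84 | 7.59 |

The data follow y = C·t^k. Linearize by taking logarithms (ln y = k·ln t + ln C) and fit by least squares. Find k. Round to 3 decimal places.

k = 0.866

Let Y = ln y. Fitting Y = k·ln t + ln C by least squares:
AᵀA = [[6.1995, 4.7875]; [4.7875, 4]], rhs = [8.5877, 6.8354]ᵀ  (here Σln t = 4.7875, Σ(ln t)² = 6.1995, Σln y = 6.8354, Σln t·ln y = 8.5877).
Solving (det = 1.8779): k = 0.86606, ln C = 0.67228.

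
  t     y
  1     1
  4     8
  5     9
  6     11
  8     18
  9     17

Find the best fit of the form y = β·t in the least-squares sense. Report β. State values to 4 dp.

β = 1.9776

The normal equations are: 223·β = 441.
β = 441/223 = 1.97758.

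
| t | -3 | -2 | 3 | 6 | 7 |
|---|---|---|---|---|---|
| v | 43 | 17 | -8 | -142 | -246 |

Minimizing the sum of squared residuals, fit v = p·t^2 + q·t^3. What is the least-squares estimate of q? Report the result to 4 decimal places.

Sums needed: Σt^2·t^2 = 3875, Σt^2·t^3 = 24551, Σt^3·t^3 = 165827.
Moment sums: Σt^2·v = -16783, Σt^3·v = -116563.
MᵀM·[p, q]ᵀ = Mᵀv becomes [[3875, 24551]; [24551, 165827]]·[p, q]ᵀ = [-16783, -116563]ᵀ.
Δ = 3875·165827 − 24551² = 39828024.
p = ((-16783)·165827 − 24551·(-116563))/39828024 = 1092551/553167; q = (3875·(-116563) − 24551·(-16783))/39828024 = -550586/553167.

q = -0.9953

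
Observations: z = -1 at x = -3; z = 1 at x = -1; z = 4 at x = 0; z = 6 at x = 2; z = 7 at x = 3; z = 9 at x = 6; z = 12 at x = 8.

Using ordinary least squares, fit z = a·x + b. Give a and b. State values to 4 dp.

a = 1.1399, b = 2.9858

With design matrix A, AᵀA = [[123, 15]; [15, 7]] and Aᵀz = [185, 38]ᵀ.
det = 123·7 − 15² = 636.
a = (185·7 − 15·38)/636 = 725/636; b = (123·38 − 15·185)/636 = 633/212.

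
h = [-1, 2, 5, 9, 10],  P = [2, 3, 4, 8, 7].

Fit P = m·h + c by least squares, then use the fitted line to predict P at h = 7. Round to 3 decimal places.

With design matrix M, MᵀM = [[211, 25]; [25, 5]] and MᵀP = [166, 24]ᵀ.
Δ = 211·5 − 25² = 430.
m = (166·5 − 25·24)/430 = 23/43; c = (211·24 − 25·166)/430 = 457/215.
At h = 7: P̂ = (23/43)·(7) + (457/215)·(1) = 1262/215.

P̂ = 5.870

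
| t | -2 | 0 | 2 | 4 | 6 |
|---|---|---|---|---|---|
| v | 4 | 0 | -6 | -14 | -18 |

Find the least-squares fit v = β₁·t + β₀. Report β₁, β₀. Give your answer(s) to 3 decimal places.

β₁ = -2.900, β₀ = -1.000

With design matrix M, MᵀM = [[60, 10]; [10, 5]] and Mᵀv = [-184, -34]ᵀ.
Eliminating β₀: 5·(row 1) − 10·(row 2) gives 200·β₁ = 5·(-184) − 10·(-34) = -580, so β₁ = -29/10.
Then β₀ = ((-34) − 10·(-29/10))/5 = -1.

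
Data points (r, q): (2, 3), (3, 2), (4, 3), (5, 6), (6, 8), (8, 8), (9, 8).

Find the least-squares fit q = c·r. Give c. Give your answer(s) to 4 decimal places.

c = 1.0128

The normal system XᵀX·[c]ᵀ = Xᵀq is [[235]]·[c]ᵀ = [238]ᵀ.
Hence c = 238 / 235 ≈ 1.01277.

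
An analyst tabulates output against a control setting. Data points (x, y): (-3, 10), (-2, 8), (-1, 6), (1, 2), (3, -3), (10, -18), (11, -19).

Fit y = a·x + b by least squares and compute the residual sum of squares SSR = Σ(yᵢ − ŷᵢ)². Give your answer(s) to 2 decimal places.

SSR = 0.95

From the data, Σx·x = 245, Σx = 19, Σ1 = 7.
Moment sums: Σx·y = -448, Σy = -14.
Normal equations: [[245, 19]; [19, 7]]·[a, b]ᵀ = [-448, -14]ᵀ.
Eliminating b: 7·(row 1) − 19·(row 2) gives 1354·a = 7·(-448) − 19·(-14) = -2870, so a = -1435/677.
Then b = ((-14) − 19·(-1435/677))/7 = 2541/677.
Residuals: -76/677, 5/677, 86/677, 248/677, -267/677, -377/677, 381/677; SSR = 640/677.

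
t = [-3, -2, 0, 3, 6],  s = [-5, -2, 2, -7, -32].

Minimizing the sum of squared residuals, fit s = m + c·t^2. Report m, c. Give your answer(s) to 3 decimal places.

m = 2.169, c = -0.946

Compute the Gram sums: Σ1 = 5, Σt^2 = 58, Σt^2·t^2 = 1474.
Moment sums: Σs = -44, Σt^2·s = -1268.
AᵀA·[m, c]ᵀ = Aᵀs becomes [[5, 58]; [58, 1474]]·[m, c]ᵀ = [-44, -1268]ᵀ.
Determinant 5·1474 − 58² = 4006.
m = ((-44)·1474 − 58·(-1268))/4006 = 4344/2003; c = (5·(-1268) − 58·(-44))/4006 = -1894/2003.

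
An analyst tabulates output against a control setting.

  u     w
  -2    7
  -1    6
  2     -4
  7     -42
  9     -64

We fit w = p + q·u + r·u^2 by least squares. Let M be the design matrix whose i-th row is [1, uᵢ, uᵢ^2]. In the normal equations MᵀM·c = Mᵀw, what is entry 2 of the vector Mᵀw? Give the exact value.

Entry 2 ↔ basis u, so (Mᵀw)_{2} = Σᵢ (u)·wᵢ = (-2)·(7) + (-1)·(6) + (2)·(-4) + (7)·(-42) + (9)·(-64) = -898.

-898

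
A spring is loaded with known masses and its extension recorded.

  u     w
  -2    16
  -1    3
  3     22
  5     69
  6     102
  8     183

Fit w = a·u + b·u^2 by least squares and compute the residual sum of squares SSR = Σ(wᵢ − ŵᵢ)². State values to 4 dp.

Forming MᵀM = [[139, 871]; [871, 6115]] and Mᵀw = [2452, 17374]ᵀ gives MᵀM·[a, b]ᵀ = Mᵀw.
Δ = 139·6115 − 871² = 91344.
a = (2452·6115 − 871·17374)/91344 = -23129/15224; b = (139·17374 − 871·2452)/91344 = 46549/15224.
Residuals: 5565/7612, -12003/7612, -7313/7612, 27/173, 7929/7612, -1014/1903; SSR = 40627/7612.

SSR = 5.3372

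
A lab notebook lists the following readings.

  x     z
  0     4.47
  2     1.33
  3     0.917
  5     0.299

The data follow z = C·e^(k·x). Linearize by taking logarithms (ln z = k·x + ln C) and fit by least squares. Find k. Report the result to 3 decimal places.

k = -0.534

Linearized form: ln z = k·x + ln C. From the 4 transformed points,
Σx = 10.0000, Σ(x)² = 38.0000, Σln z = 0.4886, Σx·ln z = -5.7261.
Equations: 38.0000·k + 10.0000·ln C = -5.7261;  10.0000·k + 4·ln C = 0.4886.
Slope k = (n·Σx·ln z − Σx·Σln z)/(n·Σ(x)² − (Σx)²) = (4·-5.7261 − 10.0000·0.4886)/52.0000 = -0.53444; ln C = (Σln z − k·Σx)/n = 1.45824.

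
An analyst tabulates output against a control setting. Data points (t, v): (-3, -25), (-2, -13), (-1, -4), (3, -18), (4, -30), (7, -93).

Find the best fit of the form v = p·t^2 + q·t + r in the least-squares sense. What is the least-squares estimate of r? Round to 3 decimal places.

AᵀA·[p, q, r]ᵀ = Aᵀv reads: 2836·p + 398·q + 88·r = -5480;  398·p + 88·q + 8·r = -720;  88·p + 8·q + 6·r = -183.
(Σt^2·t^2 = 2836, Σt^2·t = 398, Σt^2 = 88, Σt·t = 88, Σt = 8, Σ1 = 6, Σt^2·v = -5480, Σt·v = -720, Σv = -183.)
Inverting the 3×3 Gram matrix, [p, q, r]ᵀ = [-61970/30549, 36874/30549, -48011/20366]ᵀ.

r = -2.357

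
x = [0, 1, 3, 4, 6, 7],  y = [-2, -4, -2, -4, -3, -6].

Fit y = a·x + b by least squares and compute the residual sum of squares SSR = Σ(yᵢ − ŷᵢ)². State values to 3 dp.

SSR = 7.333

Normal-equation sums: Σx·x = 111, Σx = 21, Σ1 = 6.
Right-hand side: Σx·y = -86, Σy = -21.
So AᵀA·[a, b]ᵀ = Aᵀy: [[111, 21]; [21, 6]]·[a, b]ᵀ = [-86, -21]ᵀ.
Eliminating b: 6·(row 1) − 21·(row 2) gives 225·a = 6·(-86) − 21·(-21) = -75, so a = -1/3.
Then b = ((-21) − 21·(-1/3))/6 = -7/3.
Residuals: 1/3, -4/3, 4/3, -1/3, 4/3, -4/3; SSR = 22/3.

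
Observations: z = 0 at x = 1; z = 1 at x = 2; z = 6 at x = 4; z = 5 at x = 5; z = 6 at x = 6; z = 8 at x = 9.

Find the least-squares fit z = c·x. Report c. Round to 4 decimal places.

The normal system MᵀM·[c]ᵀ = Mᵀz is [[163]]·[c]ᵀ = [159]ᵀ.
Hence c = 159 / 163 ≈ 0.97546.

c = 0.9755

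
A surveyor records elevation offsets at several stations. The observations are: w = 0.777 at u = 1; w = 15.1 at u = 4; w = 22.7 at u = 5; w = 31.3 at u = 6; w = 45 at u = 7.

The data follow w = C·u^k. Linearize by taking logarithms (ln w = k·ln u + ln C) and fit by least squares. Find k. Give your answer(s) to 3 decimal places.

k = 2.081

Let Y = ln w. Fitting Y = k·ln u + ln C by least squares:
AᵀA = [[11.5091, 6.7334]; [6.7334, 5]], rhs = [22.3662, 12.8350]ᵀ  (here Σln u = 6.7334, Σ(ln u)² = 11.5091, Σln w = 12.8350, Σln u·ln w = 22.3662).
Slope k = (n·Σln u·ln w − Σln u·Σln w)/(n·Σ(ln u)² − (Σln u)²) = (5·22.3662 − 6.7334·12.8350)/12.2067 = 2.08145; ln C = (Σln w − k·Σln u)/n = -0.23604.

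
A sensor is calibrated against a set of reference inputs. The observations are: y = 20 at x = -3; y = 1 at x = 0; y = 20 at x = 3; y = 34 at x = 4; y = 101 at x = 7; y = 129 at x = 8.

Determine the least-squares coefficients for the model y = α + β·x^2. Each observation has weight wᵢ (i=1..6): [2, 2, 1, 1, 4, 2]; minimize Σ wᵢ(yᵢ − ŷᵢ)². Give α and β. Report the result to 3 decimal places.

α = 1.706, β = 2.010

Normal-equation sums: Σwᵢ·1 = 12, Σwᵢ·x^2 = 367, Σwᵢ·x^2·x^2 = 18295.
And Σwᵢ·y = 758, Σwᵢ·x^2·y = 37392.
det = 12·18295 − 367² = 84851.
α = (758·18295 − 367·37392)/84851 = 144746/84851; β = (12·37392 − 367·758)/84851 = 170518/84851.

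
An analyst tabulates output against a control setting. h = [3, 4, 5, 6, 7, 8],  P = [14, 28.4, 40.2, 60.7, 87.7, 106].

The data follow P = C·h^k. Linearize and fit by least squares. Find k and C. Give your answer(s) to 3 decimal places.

k = 2.064, C = 1.508

Taking logs, ln P = k·ln h + ln C, so regress ln P on ln h.
AᵀA = [[17.0401, 9.9115]; [9.9115, 6]], rhs = [39.2435, 22.9226]ᵀ  (here Σln h = 9.9115, Σ(ln h)² = 17.0401, Σln P = 22.9226, Σln h·ln P = 39.2435).
Slope k = (n·Σln h·ln P − Σln h·Σln P)/(n·Σ(ln h)² − (Σln h)²) = (6·39.2435 − 9.9115·22.9226)/4.0036 = 2.06424; ln C = (Σln P − k·Σln h)/n = 0.41050, so C = exp(0.41050) = 1.50757.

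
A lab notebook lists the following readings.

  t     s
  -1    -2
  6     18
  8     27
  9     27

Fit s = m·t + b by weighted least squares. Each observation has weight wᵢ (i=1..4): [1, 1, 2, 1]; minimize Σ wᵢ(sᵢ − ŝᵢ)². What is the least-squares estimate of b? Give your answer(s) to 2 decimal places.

b = 0.95

Sums needed: Σwᵢ·t·t = 246, Σwᵢ·t = 30, Σwᵢ·1 = 5.
Right-hand side: Σwᵢ·t·s = 785, Σwᵢ·s = 97.
Eliminating b: 5·(row 1) − 30·(row 2) gives 330·m = 5·785 − 30·97 = 1015, so m = 203/66.
Then b = (97 − 30·(203/66))/5 = 52/55.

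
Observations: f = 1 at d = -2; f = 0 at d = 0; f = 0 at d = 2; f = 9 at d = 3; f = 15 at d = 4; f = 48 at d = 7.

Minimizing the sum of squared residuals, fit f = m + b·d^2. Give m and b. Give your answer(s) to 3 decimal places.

m = -1.749, b = 1.018

Sums needed: Σ1 = 6, Σd^2 = 82, Σd^2·d^2 = 2770.
Right-hand side: Σf = 73, Σd^2·f = 2677.
AᵀA·[m, b]ᵀ = Aᵀf becomes [[6, 82]; [82, 2770]]·[m, b]ᵀ = [73, 2677]ᵀ.
det = 6·2770 − 82² = 9896.
m = (73·2770 − 82·2677)/9896 = -2163/1237; b = (6·2677 − 82·73)/9896 = 2519/2474.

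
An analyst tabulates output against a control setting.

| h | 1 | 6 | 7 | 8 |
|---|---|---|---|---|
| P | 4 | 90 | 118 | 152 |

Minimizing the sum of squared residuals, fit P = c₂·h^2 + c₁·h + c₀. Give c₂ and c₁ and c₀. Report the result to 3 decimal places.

c₂ = 1.992, c₁ = 3.175, c₀ = -1.148

Setting ∂/∂c₂ … = 0 gives: 7794·c₂ + 1072·c₁ + 150·c₀ = 18754;  1072·c₂ + 150·c₁ + 22·c₀ = 2586;  150·c₂ + 22·c₁ + 4·c₀ = 364.
(Σh^2·h^2 = 7794, Σh^2·h = 1072, Σh^2 = 150, Σh·h = 150, Σh = 22, Σ1 = 4, Σh^2·P = 18754, Σh·P = 2586, ΣP = 364.)
Inverting the 3×3 Gram matrix, [c₂, c₁, c₀]ᵀ = [942/473, 1502/473, -543/473]ᵀ.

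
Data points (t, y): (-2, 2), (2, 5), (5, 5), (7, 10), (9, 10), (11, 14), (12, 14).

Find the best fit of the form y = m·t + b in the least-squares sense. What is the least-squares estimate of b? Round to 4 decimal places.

Compute the Gram sums: Σt·t = 428, Σt = 44, Σ1 = 7.
And Σt·y = 513, Σy = 60.
Δ = 428·7 − 44² = 1060.
m = (513·7 − 44·60)/1060 = 951/1060; b = (428·60 − 44·513)/1060 = 777/265.

b = 2.9321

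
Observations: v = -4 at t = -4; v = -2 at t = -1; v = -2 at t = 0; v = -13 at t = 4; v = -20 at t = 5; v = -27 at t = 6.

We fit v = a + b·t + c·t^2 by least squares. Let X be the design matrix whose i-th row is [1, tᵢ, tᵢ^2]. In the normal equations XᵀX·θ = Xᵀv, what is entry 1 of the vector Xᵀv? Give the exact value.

Entry 1 ↔ basis 1, so (Xᵀv)_{1} = Σᵢ vᵢ = (1)·(-4) + (1)·(-2) + (1)·(-2) + (1)·(-13) + (1)·(-20) + (1)·(-27) = -68.

-68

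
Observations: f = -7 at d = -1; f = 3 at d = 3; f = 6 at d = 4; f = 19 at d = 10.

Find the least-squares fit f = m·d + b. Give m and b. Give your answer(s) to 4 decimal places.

MᵀM·[m, b]ᵀ = Mᵀf reads: 126·m + 16·b = 230;  16·m + 4·b = 21.
(Σd·d = 126, Σd = 16, Σ1 = 4, Σd·f = 230, Σf = 21.)
Eliminating b: 4·(row 1) − 16·(row 2) gives 248·m = 4·230 − 16·21 = 584, so m = 73/31.
Then b = (21 − 16·(73/31))/4 = -517/124.

m = 2.3548, b = -4.1694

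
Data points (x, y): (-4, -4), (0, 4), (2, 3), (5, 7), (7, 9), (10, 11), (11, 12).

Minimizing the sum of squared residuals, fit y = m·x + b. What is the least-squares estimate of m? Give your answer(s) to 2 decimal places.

The normal system MᵀM·[m, b]ᵀ = Mᵀy is [[315, 31]; [31, 7]]·[m, b]ᵀ = [362, 42]ᵀ.
Determinant 315·7 − 31² = 1244.
m = (362·7 − 31·42)/1244 = 308/311; b = (315·42 − 31·362)/1244 = 502/311.

m = 0.99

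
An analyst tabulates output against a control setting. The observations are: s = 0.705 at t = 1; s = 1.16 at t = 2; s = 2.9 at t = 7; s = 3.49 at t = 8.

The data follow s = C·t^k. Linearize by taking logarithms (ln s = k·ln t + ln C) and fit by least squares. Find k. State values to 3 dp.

k = 0.754

Taking logs, ln s = k·ln t + ln C, so regress ln s on ln t.
Σln t = 4.7185, Σ(ln t)² = 8.5911, Σln s = 2.1135, Σln t·ln s = 4.7738.
Equations: 8.5911·k + 4.7185·ln C = 4.7738;  4.7185·k + 4·ln C = 2.1135.
Δ = 8.5911·4 − (4.7185)² = 12.1002; k = (4.7738·4 − 4.7185·2.1135)/12.1002 = 0.75394, ln C = (8.5911·2.1135 − 4.7185·4.7738)/12.1002 = -0.36100.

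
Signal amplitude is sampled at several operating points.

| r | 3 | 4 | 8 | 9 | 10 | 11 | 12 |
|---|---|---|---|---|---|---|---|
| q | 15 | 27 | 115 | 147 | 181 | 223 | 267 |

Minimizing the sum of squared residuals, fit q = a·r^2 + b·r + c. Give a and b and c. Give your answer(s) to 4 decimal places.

Entries of XᵀX: Σr^2·r^2 = 56371, Σr^2·r = 5391, Σr^2 = 535, Σr·r = 535, Σr = 57, Σ1 = 7.
Right-hand side: Σr^2·q = 103365, Σr·q = 9863, Σq = 975.
Normal equations: [[56371, 5391, 535]; [5391, 535, 57]; [535, 57, 7]]·[a, b, c]ᵀ = [103365, 9863, 975]ᵀ.
Solving the 3×3 system (Gaussian elimination) gives a = 31387/15547, b = -36187/15547, c = 61277/15547.

a = 2.0188, b = -2.3276, c = 3.9414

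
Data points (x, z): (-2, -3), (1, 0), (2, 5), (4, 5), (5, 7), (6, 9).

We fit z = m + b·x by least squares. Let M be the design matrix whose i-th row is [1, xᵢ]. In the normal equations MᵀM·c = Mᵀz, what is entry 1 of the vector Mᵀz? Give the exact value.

23

Entry 1 ↔ basis 1, so (Mᵀz)_{1} = Σᵢ zᵢ = (1)·(-3) + (1)·(0) + (1)·(5) + (1)·(5) + (1)·(7) + (1)·(9) = 23.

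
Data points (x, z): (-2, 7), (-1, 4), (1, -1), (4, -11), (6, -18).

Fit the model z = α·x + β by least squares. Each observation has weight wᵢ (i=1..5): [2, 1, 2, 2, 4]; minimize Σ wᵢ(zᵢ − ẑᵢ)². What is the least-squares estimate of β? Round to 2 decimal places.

β = 1.22

AᵀWA·[α, β]ᵀ = AᵀWz reads: 187·α + 29·β = -554;  29·α + 11·β = -78.
Δ = 187·11 − 29² = 1216.
α = ((-554)·11 − 29·(-78))/1216 = -479/152; β = (187·(-78) − 29·(-554))/1216 = 185/152.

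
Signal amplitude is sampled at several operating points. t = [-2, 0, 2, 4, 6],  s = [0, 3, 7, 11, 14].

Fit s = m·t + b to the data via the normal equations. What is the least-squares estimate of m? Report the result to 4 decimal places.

m = 1.8000

Setting ∂/∂m … = 0 gives: 60·m + 10·b = 142;  10·m + 5·b = 35.
(Σt·t = 60, Σt = 10, Σ1 = 5, Σt·s = 142, Σs = 35.)
Determinant 60·5 − 10² = 200.
m = (142·5 − 10·35)/200 = 9/5; b = (60·35 − 10·142)/200 = 17/5.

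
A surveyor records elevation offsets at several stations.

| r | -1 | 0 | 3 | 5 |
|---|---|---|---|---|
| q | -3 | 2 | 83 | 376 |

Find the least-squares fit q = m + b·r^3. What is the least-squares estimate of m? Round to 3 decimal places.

The normal equations are: 4·m + 151·b = 458;  151·m + 16355·b = 49244.
(Σ1 = 4, Σr^3 = 151, Σr^3·r^3 = 16355, Σq = 458, Σr^3·q = 49244.)
Determinant 4·16355 − 151² = 42619.
m = (458·16355 − 151·49244)/42619 = 54746/42619; b = (4·49244 − 151·458)/42619 = 127818/42619.

m = 1.285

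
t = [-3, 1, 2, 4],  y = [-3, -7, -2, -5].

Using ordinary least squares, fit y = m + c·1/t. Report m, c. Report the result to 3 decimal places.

m = -3.394, c = -2.418

Forming AᵀA = [[4, 17/12]; [17/12, 205/144]] and Aᵀy = [-17, -33/4]ᵀ gives AᵀA·[m, c]ᵀ = Aᵀy.
Δ = 4·(205/144) − (17/12)² = 59/16.
m = ((-17)·(205/144) − (17/12)·(-33/4))/(59/16) = -1802/531; c = (4·(-33/4) − (17/12)·(-17))/(59/16) = -428/177.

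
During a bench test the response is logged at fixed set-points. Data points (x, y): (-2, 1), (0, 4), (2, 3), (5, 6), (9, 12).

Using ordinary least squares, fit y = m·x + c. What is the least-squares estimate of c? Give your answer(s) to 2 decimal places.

Entries of AᵀA: Σx·x = 114, Σx = 14, Σ1 = 5.
Moment sums: Σx·y = 142, Σy = 26.
Normal equations: [[114, 14]; [14, 5]]·[m, c]ᵀ = [142, 26]ᵀ.
Eliminating c: 5·(row 1) − 14·(row 2) gives 374·m = 5·142 − 14·26 = 346, so m = 173/187.
Then c = (26 − 14·(173/187))/5 = 488/187.

c = 2.61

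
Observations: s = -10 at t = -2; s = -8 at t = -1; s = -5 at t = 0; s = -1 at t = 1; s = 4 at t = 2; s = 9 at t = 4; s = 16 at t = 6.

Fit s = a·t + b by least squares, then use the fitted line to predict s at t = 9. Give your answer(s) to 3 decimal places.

ŝ = 26.081

Entries of MᵀM: Σt·t = 62, Σt = 10, Σ1 = 7.
For Mᵀs: Σt·s = 167, Σs = 5.
Δ = 62·7 − 10² = 334.
a = (167·7 − 10·5)/334 = 1119/334; b = (62·5 − 10·167)/334 = -680/167.
At t = 9: ŝ = (1119/334)·(9) + (-680/167)·(1) = 8711/334.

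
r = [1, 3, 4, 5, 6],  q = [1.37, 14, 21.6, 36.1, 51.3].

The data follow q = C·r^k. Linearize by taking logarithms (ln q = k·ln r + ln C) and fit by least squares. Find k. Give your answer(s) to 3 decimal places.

Taking logs, ln q = k·ln r + ln C, so regress ln q on ln r.
XᵀX = [[8.9295, 5.8861]; [5.8861, 5]], rhs = [19.9863, 13.5505]ᵀ  (here Σln r = 5.8861, Σ(ln r)² = 8.9295, Σln q = 13.5505, Σln r·ln q = 19.9863).
Δ = 8.9295·5 − (5.8861)² = 10.0010; k = (19.9863·5 − 5.8861·13.5505)/10.0010 = 2.01693, ln C = (8.9295·13.5505 − 5.8861·19.9863)/10.0010 = 0.33574.

k = 2.017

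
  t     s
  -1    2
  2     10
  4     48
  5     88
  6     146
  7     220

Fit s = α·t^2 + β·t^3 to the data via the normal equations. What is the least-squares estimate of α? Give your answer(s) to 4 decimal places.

α = 1.1661

The normal system MᵀM·[α, β]ᵀ = Mᵀs is [[4595, 28763]; [28763, 184091]]·[α, β]ᵀ = [19046, 121146]ᵀ.
det = 4595·184091 − 28763² = 18587976.
α = (19046·184091 − 28763·121146)/18587976 = 5418697/4646994; β = (4595·121146 − 28763·19046)/18587976 = 2211443/4646994.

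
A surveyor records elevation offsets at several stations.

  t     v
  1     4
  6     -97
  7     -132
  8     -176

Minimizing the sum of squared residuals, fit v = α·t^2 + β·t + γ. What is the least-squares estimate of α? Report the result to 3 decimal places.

Forming XᵀX = [[7794, 1072, 150]; [1072, 150, 22]; [150, 22, 4]] and Xᵀv = [-21220, -2910, -401]ᵀ gives XᵀX·[α, β, γ]ᵀ = Xᵀv.
Solving the 3×3 system (Gaussian elimination) gives α = -5281/1892, β = -983/1892, γ = 13771/1892.

α = -2.791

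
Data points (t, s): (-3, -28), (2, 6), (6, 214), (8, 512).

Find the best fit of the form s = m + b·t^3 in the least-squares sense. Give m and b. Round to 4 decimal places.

m = -1.6984, b = 1.0025

With design matrix X, XᵀX = [[4, 709]; [709, 309593]] and Xᵀs = [704, 309172]ᵀ.
Determinant 4·309593 − 709² = 735691.
m = (704·309593 − 709·309172)/735691 = -1249476/735691; b = (4·309172 − 709·704)/735691 = 737552/735691.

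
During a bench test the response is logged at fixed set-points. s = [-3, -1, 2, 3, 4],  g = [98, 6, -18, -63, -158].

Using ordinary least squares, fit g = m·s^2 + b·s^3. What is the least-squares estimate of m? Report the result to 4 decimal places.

Compute the Gram sums: Σs^2·s^2 = 435, Σs^2·s^3 = 1055, Σs^3·s^3 = 5619.
For Mᵀg: Σs^2·g = -2279, Σs^3·g = -14609.
Δ = 435·5619 − 1055² = 1331240.
m = ((-2279)·5619 − 1055·(-14609))/1331240 = 1303397/665620; b = (435·(-14609) − 1055·(-2279))/1331240 = -395057/133124.

m = 1.9582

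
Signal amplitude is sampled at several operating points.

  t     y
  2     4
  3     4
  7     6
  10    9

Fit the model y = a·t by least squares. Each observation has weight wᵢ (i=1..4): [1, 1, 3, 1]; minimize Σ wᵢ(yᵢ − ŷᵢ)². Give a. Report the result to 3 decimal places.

a = 0.908

Entries of XᵀWX: Σwᵢ·t·t = 260.
Moment sums: Σwᵢ·t·y = 236.
So XᵀWX·[a]ᵀ = XᵀWy: [[260]]·[a]ᵀ = [236]ᵀ.
a = 236/260 = 0.907692.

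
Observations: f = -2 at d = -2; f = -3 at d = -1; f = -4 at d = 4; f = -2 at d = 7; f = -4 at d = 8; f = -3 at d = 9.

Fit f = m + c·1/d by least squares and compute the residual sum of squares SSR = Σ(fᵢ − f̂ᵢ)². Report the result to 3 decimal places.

XᵀX·[m, c]ᵀ = Xᵀf reads: 6·m + (-439/504)·c = -18;  (-439/504)·m + (345685/254016)·c = 79/42.
Δ = 6·(345685/254016) − (-439/504)² = 1881389/254016.
m = ((-18)·(345685/254016) − (-439/504)·(79/42))/(1881389/254016) = -5806158/1881389; c = (6·(79/42) − (-439/504)·(-18))/(1881389/254016) = -1115856/1881389.
Residuals: 1485452/1881389, -953865/1881389, -1440434/1881389, 2202788/1881389, -1579916/1881389, 285975/1881389; SSR = 6708590/1881389.

SSR = 3.566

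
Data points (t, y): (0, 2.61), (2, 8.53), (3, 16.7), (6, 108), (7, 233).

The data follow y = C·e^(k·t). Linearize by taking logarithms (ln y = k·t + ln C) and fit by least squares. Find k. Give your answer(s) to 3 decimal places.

Let Y = ln y. Fitting Y = k·t + ln C by least squares:
AᵀA = [[98.0000, 18.0000]; [18.0000, 5]], rhs = [78.9835, 16.0515]ᵀ  (here Σt = 18.0000, Σ(t)² = 98.0000, Σln y = 16.0515, Σt·ln y = 78.9835).
Δ = 98.0000·5 − (18.0000)² = 166.0000; k = (78.9835·5 − 18.0000·16.0515)/166.0000 = 0.63849, ln C = (98.0000·16.0515 − 18.0000·78.9835)/166.0000 = 0.91173.

k = 0.638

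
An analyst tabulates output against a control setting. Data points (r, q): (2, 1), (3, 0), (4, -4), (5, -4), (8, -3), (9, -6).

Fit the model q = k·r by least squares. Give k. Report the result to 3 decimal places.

k = -0.563

Sums needed: Σr·r = 199.
And Σr·q = -112.
AᵀA·[k]ᵀ = Aᵀq becomes [[199]]·[k]ᵀ = [-112]ᵀ.
k = (-112)/199 = -0.562814.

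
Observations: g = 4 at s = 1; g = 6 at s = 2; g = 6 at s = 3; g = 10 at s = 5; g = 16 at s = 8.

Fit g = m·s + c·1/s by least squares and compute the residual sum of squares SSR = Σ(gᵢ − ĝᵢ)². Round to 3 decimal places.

SSR = 1.401

From the data, Σs·s = 103, Σs·1/s = 5, Σ1/s·1/s = 20401/14400.
And Σs·g = 212, Σ1/s·g = 13.
Δ = 103·(20401/14400) − 5² = 1741303/14400.
m = (212·(20401/14400) − 5·13)/(1741303/14400) = 3389012/1741303; c = (103·13 − 5·212)/(1741303/14400) = 4017600/1741303.
Residuals: -441400/1741303, 1660994/1741303, -1058418/1741303, -335550/1741303, 246552/1741303; SSR = 2439188/1741303.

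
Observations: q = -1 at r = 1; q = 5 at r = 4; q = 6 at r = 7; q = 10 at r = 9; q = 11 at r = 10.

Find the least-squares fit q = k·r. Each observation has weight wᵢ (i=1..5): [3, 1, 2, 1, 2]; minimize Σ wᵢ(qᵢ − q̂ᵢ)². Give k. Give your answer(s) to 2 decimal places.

XᵀWX·[k]ᵀ = XᵀWq reads: 398·k = 411.
(Σwᵢ·r·r = 398, Σwᵢ·r·q = 411.)
k = 411/398 = 1.03266.

k = 1.03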